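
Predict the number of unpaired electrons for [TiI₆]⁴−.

2 unpaired electrons

Ligand charges: each iodide is −1. With an overall charge of −4 the titanium centre must be in the +2 oxidation state.
Group 4 minus oxidation state 2 gives a d² configuration.
In an octahedral field the d² configuration is t₂g²e_g⁰ (only one arrangement possible), giving 2 unpaired electrons.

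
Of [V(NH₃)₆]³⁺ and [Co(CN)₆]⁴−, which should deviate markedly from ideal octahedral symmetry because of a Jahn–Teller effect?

[V(NH₃)₆]³⁺: Ligand charges: ammonia is neutral. With an overall charge of +3 the vanadium centre must be in the +3 oxidation state. Vanadium is a group-5 element; V(III) is therefore d². The d² configuration leaves the e_g set evenly filled (or empty) — no strong Jahn–Teller driving force.
[Co(CN)₆]⁴−: Ligand charges: each cyanide is −1. With an overall charge of −4 the cobalt centre must be in the +2 oxidation state. Group 9 minus oxidation state 2 gives a d⁷ configuration. Cyanide is a strong-field ligand (high in the spectrochemical series) for a first-row metal, so the complex is low-spin. The t₂g⁶e_g¹ (low-spin) configuration has an unevenly filled e_g set; the Jahn–Teller theorem predicts a tetragonal distortion (typically axial elongation) to lift the degeneracy.

[Co(CN)₆]⁴−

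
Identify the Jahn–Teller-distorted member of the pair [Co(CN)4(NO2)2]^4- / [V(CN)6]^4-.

[Co(CN)4(NO2)2]^4-

[Co(CN)4(NO2)2]^4-: Summing ligand charges against the −4 overall charge gives an oxidation state of +2 for cobalt. Group 9 minus oxidation state 2 gives a d⁷ configuration. Cyanide and nitro (N-bound nitrite) are strong-field ligands (high in the spectrochemical series) for a first-row metal, so the complex is low-spin. The t₂g⁶e_g¹ (low-spin) configuration has an unevenly filled e_g set; the Jahn–Teller theorem predicts a tetragonal distortion (typically axial elongation) to lift the degeneracy.
[V(CN)6]^4-: Ligand charges: each cyanide is −1. With an overall charge of −4 the vanadium centre must be in the +2 oxidation state. V sits in group 5, so the d-electron count is 5 − 2 = 3. The d³ configuration leaves the e_g set evenly filled (or empty) — no strong Jahn–Teller driving force.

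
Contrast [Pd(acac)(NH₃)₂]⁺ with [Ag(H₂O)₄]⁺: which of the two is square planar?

[Pd(acac)(NH₃)₂]⁺

For [Pd(acac)(NH₃)₂]⁺: Each acetylacetonate is −1; ammonia is neutral; balancing the +1 overall charge requires Pd(II). Palladium is a group-10 element; Pd(II) is therefore d⁸. A 4d d⁸ ion has a large crystal-field splitting; square planar leaves the high-energy d_{x²−y²} orbital empty and maximises CFSE. → square planar.
For [Ag(H₂O)₄]⁺: Summing ligand charges against the +1 overall charge gives an oxidation state of +1 for silver. Ag sits in group 11, so the d-electron count is 11 − 1 = 10. A d¹⁰ ion has no crystal-field stabilisation preference between square planar and tetrahedral, so four ligands adopt the sterically favoured tetrahedral geometry. → tetrahedral.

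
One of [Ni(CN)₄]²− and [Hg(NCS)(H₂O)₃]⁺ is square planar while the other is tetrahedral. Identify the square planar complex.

For [Ni(CN)₄]²−: Ligand charges: each cyanide is −1. With an overall charge of −2 the nickel centre must be in the +2 oxidation state. Nickel is a group-10 element; Ni(II) is therefore d⁸. Cyanide is a strong-field ligand (high in the spectrochemical series). A 3d d⁸ ion with strong-field ligands gains enough CFSE to favour square planar over tetrahedral. → square planar.
For [Hg(NCS)(H₂O)₃]⁺: Ligand charges: each isothiocyanate is −1; water is neutral. With an overall charge of +1 the mercury centre must be in the +2 oxidation state. Group 12 minus oxidation state 2 gives a d¹⁰ configuration. A d¹⁰ ion has no crystal-field stabilisation preference between square planar and tetrahedral, so four ligands adopt the sterically favoured tetrahedral geometry. → tetrahedral.

[Ni(CN)₄]²−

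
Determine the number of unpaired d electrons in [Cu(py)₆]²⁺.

Summing ligand charges against the +2 overall charge gives an oxidation state of +2 for copper.
Copper is a group-11 element; Cu(II) is therefore d⁹.
In an octahedral field the d⁹ configuration is t₂g⁶e_g³ (only one arrangement possible), giving 1 unpaired electron.

1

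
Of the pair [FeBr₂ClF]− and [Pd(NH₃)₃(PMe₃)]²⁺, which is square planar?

[Pd(NH₃)₃(PMe₃)]²⁺

For [FeBr₂ClF]−: Ligand charges: each bromide is −1; each chloride is −1; each fluoride is −1. With an overall charge of −1 the iron centre must be in the +3 oxidation state. Fe sits in group 8, so the d-electron count is 8 − 3 = 5. A high-spin d⁵ ion has zero CFSE in either geometry, so four ligands adopt the sterically favoured tetrahedral geometry. → tetrahedral.
For [Pd(NH₃)₃(PMe₃)]²⁺: Ligand charges: ammonia is neutral; trimethylphosphine is neutral. With an overall charge of +2 the palladium centre must be in the +2 oxidation state. Palladium is a group-10 element; Pd(II) is therefore d⁸. A 4d d⁸ ion has a large crystal-field splitting; square planar leaves the high-energy d_{x²−y²} orbital empty and maximises CFSE. → square planar.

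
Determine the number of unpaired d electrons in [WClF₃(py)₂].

2 unpaired electrons

Each chloride is −1; each fluoride is −1; pyridine is neutral; balancing the 0 overall charge requires W(IV).
Tungsten is a group-6 element; W(IV) is therefore d².
In an octahedral field the d² configuration is t₂g²e_g⁰ (only one arrangement possible), giving 2 unpaired electrons.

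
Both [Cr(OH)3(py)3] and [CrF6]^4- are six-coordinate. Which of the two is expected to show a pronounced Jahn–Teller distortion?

[Cr(OH)3(py)3]: Each hydroxide is −1; pyridine is neutral; balancing the 0 overall charge requires Cr(III). Chromium is a group-6 element; Cr(III) is therefore d³. The d³ configuration leaves the e_g set evenly filled (or empty) — no strong Jahn–Teller driving force.
[CrF6]^4-: Each fluoride is −1; balancing the −4 overall charge requires Cr(II). Cr sits in group 6, so the d-electron count is 6 − 2 = 4. Fluoride is a weak-field ligand for a first-row metal, so the complex is high-spin. The t₂g³e_g¹ (high-spin) configuration has an unevenly filled e_g set; the Jahn–Teller theorem predicts a tetragonal distortion (typically axial elongation) to lift the degeneracy.

[CrF6]^4-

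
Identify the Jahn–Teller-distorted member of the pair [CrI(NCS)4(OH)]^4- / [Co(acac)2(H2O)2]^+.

[CrI(NCS)4(OH)]^4-: Summing ligand charges against the −4 overall charge gives an oxidation state of +2 for chromium. Chromium is a group-6 element; Cr(II) is therefore d⁴. Hydroxide, iodide, and isothiocyanate are weak-field ligands for a first-row metal, so the complex is high-spin. The t₂g³e_g¹ (high-spin) configuration has an unevenly filled e_g set; the Jahn–Teller theorem predicts a tetragonal distortion (typically axial elongation) to lift the degeneracy.
[Co(acac)2(H2O)2]^+: Summing ligand charges against the +1 overall charge gives an oxidation state of +3 for cobalt. Group 9 minus oxidation state 3 gives a d⁶ configuration. Co(III) has an exceptionally large octahedral splitting and is low-spin with essentially every ligand except fluoride. The d⁶ configuration leaves the e_g set evenly filled (or empty) — no strong Jahn–Teller driving force.

[CrI(NCS)4(OH)]^4-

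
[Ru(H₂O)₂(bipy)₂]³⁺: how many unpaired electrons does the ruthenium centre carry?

Ligand charges: water is neutral; 2,2′-bipyridine is neutral. With an overall charge of +3 the ruthenium centre must be in the +3 oxidation state.
Ru sits in group 8, so the d-electron count is 8 − 3 = 5.
Counting donor atoms: 2×water (monodentate) → 2 donors; 2×2,2′-bipyridine (bidentate) → 4 donors. Coordination number = 6.
The spin state decides the count: a 4d ion has a large Δₒ and is invariably low-spin.
An octahedral low-spin d⁵ ion is t₂g⁵e_g⁰, giving 1 unpaired electron.

1 unpaired electron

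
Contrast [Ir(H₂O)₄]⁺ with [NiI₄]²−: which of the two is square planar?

[Ir(H₂O)₄]⁺

For [Ir(H₂O)₄]⁺: Ligand charges: water is neutral. With an overall charge of +1 the iridium centre must be in the +1 oxidation state. Iridium is a group-9 element; Ir(I) is therefore d⁸. A 5d d⁸ ion has a large crystal-field splitting; square planar leaves the high-energy d_{x²−y²} orbital empty and maximises CFSE. → square planar.
For [NiI₄]²−: Each iodide is −1; balancing the −2 overall charge requires Ni(II). Ni sits in group 10, so the d-electron count is 10 − 2 = 8. Iodide is a weak-field ligand. With weak-field ligands the CFSE gain from square planar is small, so a 3d d⁸ ion takes the sterically preferred tetrahedral geometry. → tetrahedral.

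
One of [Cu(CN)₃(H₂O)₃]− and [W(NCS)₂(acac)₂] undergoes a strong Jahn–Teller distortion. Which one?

[Cu(CN)₃(H₂O)₃]−

[Cu(CN)₃(H₂O)₃]−: Each cyanide is −1; water is neutral; balancing the −1 overall charge requires Cu(II). Cu sits in group 11, so the d-electron count is 11 − 2 = 9. The t₂g⁶e_g³ configuration has an unevenly filled e_g set; the Jahn–Teller theorem predicts a tetragonal distortion (typically axial elongation) to lift the degeneracy.
[W(NCS)₂(acac)₂]: Each isothiocyanate is −1; each acetylacetonate is −1; balancing the 0 overall charge requires W(IV). W sits in group 6, so the d-electron count is 6 − 4 = 2. The d² configuration leaves the e_g set evenly filled (or empty) — no strong Jahn–Teller driving force.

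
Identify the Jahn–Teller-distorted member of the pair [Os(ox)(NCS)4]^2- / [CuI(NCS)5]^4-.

[CuI(NCS)5]^4-

[Os(ox)(NCS)4]^2-: Each oxalate is −2; each isothiocyanate is −1; balancing the −2 overall charge requires Os(IV). Osmium is a group-8 element; Os(IV) is therefore d⁴. A 5d ion has a large Δₒ and is invariably low-spin. The d⁴ configuration leaves the e_g set evenly filled (or empty) — no strong Jahn–Teller driving force.
[CuI(NCS)5]^4-: Summing ligand charges against the −4 overall charge gives an oxidation state of +2 for copper. Cu sits in group 11, so the d-electron count is 11 − 2 = 9. The t₂g⁶e_g³ configuration has an unevenly filled e_g set; the Jahn–Teller theorem predicts a tetragonal distortion (typically axial elongation) to lift the degeneracy.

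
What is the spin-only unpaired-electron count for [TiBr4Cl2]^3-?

1 unpaired electron

Summing ligand charges against the −3 overall charge gives an oxidation state of +3 for titanium.
Ti sits in group 4, so the d-electron count is 4 − 3 = 1.
In an octahedral field the d¹ configuration is t₂g¹e_g⁰ (only one arrangement possible), giving 1 unpaired electron.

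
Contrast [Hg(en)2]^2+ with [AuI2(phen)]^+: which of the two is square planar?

For [Hg(en)2]^2+: Summing ligand charges against the +2 overall charge gives an oxidation state of +2 for mercury. Group 12 minus oxidation state 2 gives a d¹⁰ configuration. A d¹⁰ ion has no crystal-field stabilisation preference between square planar and tetrahedral, so four ligands adopt the sterically favoured tetrahedral geometry. → tetrahedral.
For [AuI2(phen)]^+: Each iodide is −1; 1,10-phenanthroline is neutral; balancing the +1 overall charge requires Au(III). Group 11 minus oxidation state 3 gives a d⁸ configuration. A 5d d⁸ ion has a large crystal-field splitting; square planar leaves the high-energy d_{x²−y²} orbital empty and maximises CFSE. → square planar.

[AuI2(phen)]^+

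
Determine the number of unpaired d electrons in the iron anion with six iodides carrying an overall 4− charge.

4

Each iodide is −1; balancing the −4 overall charge requires Fe(II).
Iron is a group-8 element; Fe(II) is therefore d⁶.
The spin state decides the count: Iodide is a weak-field ligand for a first-row metal, so the complex is high-spin.
An octahedral high-spin d⁶ ion is t₂g⁴e_g², giving 4 unpaired electrons.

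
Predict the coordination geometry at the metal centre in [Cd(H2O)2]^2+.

Water is neutral; balancing the +2 overall charge requires Cd(II).
Group 12 minus oxidation state 2 gives a d¹⁰ configuration.
Coordination number: 2.
A d¹⁰ ion with only two ligands adopts a linear arrangement (sp hybridisation; no CFSE preference).

linear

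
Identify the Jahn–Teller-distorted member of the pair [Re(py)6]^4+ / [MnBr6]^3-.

[Re(py)6]^4+: Pyridine is neutral; balancing the +4 overall charge requires Re(IV). Rhenium is a group-7 element; Re(IV) is therefore d³. The d³ configuration leaves the e_g set evenly filled (or empty) — no strong Jahn–Teller driving force.
[MnBr6]^3-: Ligand charges: each bromide is −1. With an overall charge of −3 the manganese centre must be in the +3 oxidation state. Manganese is a group-7 element; Mn(III) is therefore d⁴. Bromide is a weak-field ligand for a first-row metal, so the complex is high-spin. The t₂g³e_g¹ (high-spin) configuration has an unevenly filled e_g set; the Jahn–Teller theorem predicts a tetragonal distortion (typically axial elongation) to lift the degeneracy.

[MnBr6]^3-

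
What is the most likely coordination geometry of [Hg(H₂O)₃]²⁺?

Water is neutral; balancing the +2 overall charge requires Hg(II).
Hg sits in group 12, so the d-electron count is 12 − 2 = 10.
With 3 monodentate ligands the coordination number is 3.
Three ligands around a d¹⁰ centre minimise repulsion in a trigonal-planar arrangement.

trigonal planar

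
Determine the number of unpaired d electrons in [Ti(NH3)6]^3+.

Ammonia is neutral; balancing the +3 overall charge requires Ti(III).
Group 4 minus oxidation state 3 gives a d¹ configuration.
In an octahedral field the d¹ configuration is t₂g¹e_g⁰ (only one arrangement possible), giving 1 unpaired electron.

1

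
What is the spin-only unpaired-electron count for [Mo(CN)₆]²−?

Ligand charges: each cyanide is −1. With an overall charge of −2 the molybdenum centre must be in the +4 oxidation state.
Mo sits in group 6, so the d-electron count is 6 − 4 = 2.
In an octahedral field the d² configuration is t₂g²e_g⁰ (only one arrangement possible), giving 2 unpaired electrons.

2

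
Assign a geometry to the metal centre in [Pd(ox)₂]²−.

square planar

Summing ligand charges against the −2 overall charge gives an oxidation state of +2 for palladium.
Group 10 minus oxidation state 2 gives a d⁸ configuration.
Counting donor atoms: 2×oxalate (bidentate) → 4 donors. Coordination number = 4.
A 4d d⁸ ion has a large crystal-field splitting; square planar leaves the high-energy d_{x²−y²} orbital empty and maximises CFSE.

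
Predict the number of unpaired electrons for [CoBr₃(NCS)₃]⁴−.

Each bromide is −1; each isothiocyanate is −1; balancing the −4 overall charge requires Co(II).
Group 9 minus oxidation state 2 gives a d⁷ configuration.
The spin state decides the count: Bromide and isothiocyanate are weak-field ligands for a first-row metal, so the complex is high-spin.
An octahedral high-spin d⁷ ion is t₂g⁵e_g², giving 3 unpaired electrons.

3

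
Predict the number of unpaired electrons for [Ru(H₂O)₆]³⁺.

1

Summing ligand charges against the +3 overall charge gives an oxidation state of +3 for ruthenium.
Ruthenium is a group-8 element; Ru(III) is therefore d⁵.
The spin state decides the count: a 4d ion has a large Δₒ and is invariably low-spin.
An octahedral low-spin d⁵ ion is t₂g⁵e_g⁰, giving 1 unpaired electron.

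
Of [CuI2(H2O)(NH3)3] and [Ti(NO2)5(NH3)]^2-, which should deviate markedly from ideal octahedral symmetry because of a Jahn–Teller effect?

[CuI2(H2O)(NH3)3]

[CuI2(H2O)(NH3)3]: Each iodide is −1; water is neutral; ammonia is neutral; balancing the 0 overall charge requires Cu(II). Cu sits in group 11, so the d-electron count is 11 − 2 = 9. The t₂g⁶e_g³ configuration has an unevenly filled e_g set; the Jahn–Teller theorem predicts a tetragonal distortion (typically axial elongation) to lift the degeneracy.
[Ti(NO2)5(NH3)]^2-: Ligand charges: each nitro (N-bound nitrite) is −1; ammonia is neutral. With an overall charge of −2 the titanium centre must be in the +3 oxidation state. Group 4 minus oxidation state 3 gives a d¹ configuration. The d¹ configuration leaves the e_g set evenly filled (or empty) — no strong Jahn–Teller driving force.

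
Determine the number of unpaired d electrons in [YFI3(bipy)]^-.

Summing ligand charges against the −1 overall charge gives an oxidation state of +3 for yttrium.
Y sits in group 3, so the d-electron count is 3 − 3 = 0.
Counting donor atoms: 1×fluoride (monodentate) → 1 donor; 3×iodide (monodentate) → 3 donors; 1×2,2′-bipyridine (bidentate) → 2 donors. Coordination number = 6.
In an octahedral field the d⁰ configuration is t₂g⁰e_g⁰, giving 0 unpaired electrons.

0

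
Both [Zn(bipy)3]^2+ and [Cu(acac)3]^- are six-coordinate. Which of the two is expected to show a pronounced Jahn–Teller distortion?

[Zn(bipy)3]^2+: 2,2′-bipyridine is neutral; balancing the +2 overall charge requires Zn(II). Zn sits in group 12, so the d-electron count is 12 − 2 = 10. The d¹⁰ configuration leaves the e_g set evenly filled (or empty) — no strong Jahn–Teller driving force.
[Cu(acac)3]^-: Each acetylacetonate is −1; balancing the −1 overall charge requires Cu(II). Group 11 minus oxidation state 2 gives a d⁹ configuration. The t₂g⁶e_g³ configuration has an unevenly filled e_g set; the Jahn–Teller theorem predicts a tetragonal distortion (typically axial elongation) to lift the degeneracy.

[Cu(acac)3]^-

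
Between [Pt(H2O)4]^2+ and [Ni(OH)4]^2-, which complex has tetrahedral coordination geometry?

[Ni(OH)4]^2-

For [Pt(H2O)4]^2+: Ligand charges: water is neutral. With an overall charge of +2 the platinum centre must be in the +2 oxidation state. Group 10 minus oxidation state 2 gives a d⁸ configuration. A 5d d⁸ ion has a large crystal-field splitting; square planar leaves the high-energy d_{x²−y²} orbital empty and maximises CFSE. → square planar.
For [Ni(OH)4]^2-: Each hydroxide is −1; balancing the −2 overall charge requires Ni(II). Nickel is a group-10 element; Ni(II) is therefore d⁸. Hydroxide is a weak-field ligand. With weak-field ligands the CFSE gain from square planar is small, so a 3d d⁸ ion takes the sterically preferred tetrahedral geometry. → tetrahedral.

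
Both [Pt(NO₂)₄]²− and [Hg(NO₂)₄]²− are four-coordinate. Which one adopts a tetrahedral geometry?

[Hg(NO₂)₄]²−

For [Pt(NO₂)₄]²−: Each nitro (N-bound nitrite) is −1; balancing the −2 overall charge requires Pt(II). Group 10 minus oxidation state 2 gives a d⁸ configuration. A 5d d⁸ ion has a large crystal-field splitting; square planar leaves the high-energy d_{x²−y²} orbital empty and maximises CFSE. → square planar.
For [Hg(NO₂)₄]²−: Summing ligand charges against the −2 overall charge gives an oxidation state of +2 for mercury. Hg sits in group 12, so the d-electron count is 12 − 2 = 10. A d¹⁰ ion has no crystal-field stabilisation preference between square planar and tetrahedral, so four ligands adopt the sterically favoured tetrahedral geometry. → tetrahedral.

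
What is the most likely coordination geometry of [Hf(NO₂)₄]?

Summing ligand charges against the 0 overall charge gives an oxidation state of +4 for hafnium.
Hafnium is a group-4 element; Hf(IV) is therefore d⁰.
Coordination number: 4.
A d⁰ ion has no crystal-field stabilisation preference between square planar and tetrahedral, so four ligands adopt the sterically favoured tetrahedral geometry.

tetrahedral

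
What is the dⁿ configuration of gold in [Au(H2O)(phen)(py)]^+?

d¹⁰

Summing ligand charges against the +1 overall charge gives an oxidation state of +1 for gold.
Gold is a group-11 element; Au(I) is therefore d¹⁰.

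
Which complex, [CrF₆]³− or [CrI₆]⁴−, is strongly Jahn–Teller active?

[CrI₆]⁴−

[CrF₆]³−: Summing ligand charges against the −3 overall charge gives an oxidation state of +3 for chromium. Cr sits in group 6, so the d-electron count is 6 − 3 = 3. The d³ configuration leaves the e_g set evenly filled (or empty) — no strong Jahn–Teller driving force.
[CrI₆]⁴−: Each iodide is −1; balancing the −4 overall charge requires Cr(II). Group 6 minus oxidation state 2 gives a d⁴ configuration. Iodide is a weak-field ligand for a first-row metal, so the complex is high-spin. The t₂g³e_g¹ (high-spin) configuration has an unevenly filled e_g set; the Jahn–Teller theorem predicts a tetragonal distortion (typically axial elongation) to lift the degeneracy.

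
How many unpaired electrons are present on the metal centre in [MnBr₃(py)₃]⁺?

Each bromide is −1; pyridine is neutral; balancing the +1 overall charge requires Mn(IV).
Group 7 minus oxidation state 4 gives a d³ configuration.
In an octahedral field the d³ configuration is t₂g³e_g⁰ (only one arrangement possible), giving 3 unpaired electrons.

3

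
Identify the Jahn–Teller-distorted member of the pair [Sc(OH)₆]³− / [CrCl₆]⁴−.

[CrCl₆]⁴−

[Sc(OH)₆]³−: Ligand charges: each hydroxide is −1. With an overall charge of −3 the scandium centre must be in the +3 oxidation state. Scandium is a group-3 element; Sc(III) is therefore d⁰. The d⁰ configuration leaves the e_g set evenly filled (or empty) — no strong Jahn–Teller driving force.
[CrCl₆]⁴−: Each chloride is −1; balancing the −4 overall charge requires Cr(II). Group 6 minus oxidation state 2 gives a d⁴ configuration. Chloride is a weak-field ligand for a first-row metal, so the complex is high-spin. The t₂g³e_g¹ (high-spin) configuration has an unevenly filled e_g set; the Jahn–Teller theorem predicts a tetragonal distortion (typically axial elongation) to lift the degeneracy.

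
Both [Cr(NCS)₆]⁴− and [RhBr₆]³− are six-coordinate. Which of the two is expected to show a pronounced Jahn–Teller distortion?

[Cr(NCS)₆]⁴−: Summing ligand charges against the −4 overall charge gives an oxidation state of +2 for chromium. Group 6 minus oxidation state 2 gives a d⁴ configuration. Isothiocyanate is a weak-field ligand for a first-row metal, so the complex is high-spin. The t₂g³e_g¹ (high-spin) configuration has an unevenly filled e_g set; the Jahn–Teller theorem predicts a tetragonal distortion (typically axial elongation) to lift the degeneracy.
[RhBr₆]³−: Each bromide is −1; balancing the −3 overall charge requires Rh(III). Rh sits in group 9, so the d-electron count is 9 − 3 = 6. A 4d ion has a large Δₒ and is invariably low-spin. The d⁶ configuration leaves the e_g set evenly filled (or empty) — no strong Jahn–Teller driving force.

[Cr(NCS)₆]⁴−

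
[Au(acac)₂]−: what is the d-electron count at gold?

d10

Each acetylacetonate is −1; balancing the −1 overall charge requires Au(I).
Gold is a group-11 element; Au(I) is therefore d¹⁰.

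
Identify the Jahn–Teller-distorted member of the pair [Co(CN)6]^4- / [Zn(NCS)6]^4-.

[Co(CN)6]^4-

[Co(CN)6]^4-: Each cyanide is −1; balancing the −4 overall charge requires Co(II). Group 9 minus oxidation state 2 gives a d⁷ configuration. Cyanide is a strong-field ligand (high in the spectrochemical series) for a first-row metal, so the complex is low-spin. The t₂g⁶e_g¹ (low-spin) configuration has an unevenly filled e_g set; the Jahn–Teller theorem predicts a tetragonal distortion (typically axial elongation) to lift the degeneracy.
[Zn(NCS)6]^4-: Ligand charges: each isothiocyanate is −1. With an overall charge of −4 the zinc centre must be in the +2 oxidation state. Group 12 minus oxidation state 2 gives a d¹⁰ configuration. The d¹⁰ configuration leaves the e_g set evenly filled (or empty) — no strong Jahn–Teller driving force.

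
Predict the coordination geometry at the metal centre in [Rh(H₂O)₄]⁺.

square planar

Summing ligand charges against the +1 overall charge gives an oxidation state of +1 for rhodium.
Rhodium is a group-9 element; Rh(I) is therefore d⁸.
Coordination number: 4.
A 4d d⁸ ion has a large crystal-field splitting; square planar leaves the high-energy d_{x²−y²} orbital empty and maximises CFSE.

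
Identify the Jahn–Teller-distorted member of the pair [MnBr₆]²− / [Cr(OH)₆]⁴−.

[MnBr₆]²−: Summing ligand charges against the −2 overall charge gives an oxidation state of +4 for manganese. Mn sits in group 7, so the d-electron count is 7 − 4 = 3. The d³ configuration leaves the e_g set evenly filled (or empty) — no strong Jahn–Teller driving force.
[Cr(OH)₆]⁴−: Summing ligand charges against the −4 overall charge gives an oxidation state of +2 for chromium. Chromium is a group-6 element; Cr(II) is therefore d⁴. Hydroxide is a weak-field ligand for a first-row metal, so the complex is high-spin. The t₂g³e_g¹ (high-spin) configuration has an unevenly filled e_g set; the Jahn–Teller theorem predicts a tetragonal distortion (typically axial elongation) to lift the degeneracy.

[Cr(OH)₆]⁴−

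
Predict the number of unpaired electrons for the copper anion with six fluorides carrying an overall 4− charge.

Summing ligand charges against the −4 overall charge gives an oxidation state of +2 for copper.
Group 11 minus oxidation state 2 gives a d⁹ configuration.
In an octahedral field the d⁹ configuration is t₂g⁶e_g³ (only one arrangement possible), giving 1 unpaired electron.

1 unpaired electron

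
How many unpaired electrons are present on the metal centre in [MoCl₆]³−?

Summing ligand charges against the −3 overall charge gives an oxidation state of +3 for molybdenum.
Molybdenum is a group-6 element; Mo(III) is therefore d³.
In an octahedral field the d³ configuration is t₂g³e_g⁰ (only one arrangement possible), giving 3 unpaired electrons.

3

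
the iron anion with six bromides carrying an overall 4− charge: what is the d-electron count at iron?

d6

Summing ligand charges against the −4 overall charge gives an oxidation state of +2 for iron.
Group 8 minus oxidation state 2 gives a d⁶ configuration.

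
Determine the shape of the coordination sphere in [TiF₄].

tetrahedral

Summing ligand charges against the 0 overall charge gives an oxidation state of +4 for titanium.
Titanium is a group-4 element; Ti(IV) is therefore d⁰.
With 4 monodentate ligands the coordination number is 4.
A d⁰ ion has no crystal-field stabilisation preference between square planar and tetrahedral, so four ligands adopt the sterically favoured tetrahedral geometry.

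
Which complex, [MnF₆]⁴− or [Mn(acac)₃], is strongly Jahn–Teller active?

[MnF₆]⁴−: Summing ligand charges against the −4 overall charge gives an oxidation state of +2 for manganese. Manganese is a group-7 element; Mn(II) is therefore d⁵. Fluoride is a weak-field ligand for a first-row metal, so the complex is high-spin. The d⁵ configuration leaves the e_g set evenly filled (or empty) — no strong Jahn–Teller driving force.
[Mn(acac)₃]: Each acetylacetonate is −1; balancing the 0 overall charge requires Mn(III). Manganese is a group-7 element; Mn(III) is therefore d⁴. Acetylacetonate is a weak-field ligand for a first-row metal, so the complex is high-spin. The t₂g³e_g¹ (high-spin) configuration has an unevenly filled e_g set; the Jahn–Teller theorem predicts a tetragonal distortion (typically axial elongation) to lift the degeneracy.

[Mn(acac)₃]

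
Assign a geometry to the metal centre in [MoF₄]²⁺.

Summing ligand charges against the +2 overall charge gives an oxidation state of +6 for molybdenum.
Mo sits in group 6, so the d-electron count is 6 − 6 = 0.
Coordination number: 4.
A d⁰ ion has no crystal-field stabilisation preference between square planar and tetrahedral, so four ligands adopt the sterically favoured tetrahedral geometry.

tetrahedral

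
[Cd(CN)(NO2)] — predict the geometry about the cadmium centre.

linear

Each cyanide is −1; each nitro (N-bound nitrite) is −1; balancing the 0 overall charge requires Cd(II).
Cadmium is a group-12 element; Cd(II) is therefore d¹⁰.
With 2 monodentate ligands the coordination number is 2.
A d¹⁰ ion with only two ligands adopts a linear arrangement (sp hybridisation; no CFSE preference).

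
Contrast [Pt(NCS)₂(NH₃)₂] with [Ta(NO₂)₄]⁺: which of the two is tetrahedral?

[Ta(NO₂)₄]⁺

For [Pt(NCS)₂(NH₃)₂]: Each isothiocyanate is −1; ammonia is neutral; balancing the 0 overall charge requires Pt(II). Group 10 minus oxidation state 2 gives a d⁸ configuration. A 5d d⁸ ion has a large crystal-field splitting; square planar leaves the high-energy d_{x²−y²} orbital empty and maximises CFSE. → square planar.
For [Ta(NO₂)₄]⁺: Each nitro (N-bound nitrite) is −1; balancing the +1 overall charge requires Ta(V). Ta sits in group 5, so the d-electron count is 5 − 5 = 0. A d⁰ ion has no crystal-field stabilisation preference between square planar and tetrahedral, so four ligands adopt the sterically favoured tetrahedral geometry. → tetrahedral.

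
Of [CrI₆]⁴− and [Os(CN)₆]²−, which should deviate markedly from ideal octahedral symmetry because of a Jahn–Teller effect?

[CrI₆]⁴−: Summing ligand charges against the −4 overall charge gives an oxidation state of +2 for chromium. Cr sits in group 6, so the d-electron count is 6 − 2 = 4. Iodide is a weak-field ligand for a first-row metal, so the complex is high-spin. The t₂g³e_g¹ (high-spin) configuration has an unevenly filled e_g set; the Jahn–Teller theorem predicts a tetragonal distortion (typically axial elongation) to lift the degeneracy.
[Os(CN)₆]²−: Ligand charges: each cyanide is −1. With an overall charge of −2 the osmium centre must be in the +4 oxidation state. Group 8 minus oxidation state 4 gives a d⁴ configuration. A 5d ion has a large Δₒ and is invariably low-spin. The d⁴ configuration leaves the e_g set evenly filled (or empty) — no strong Jahn–Teller driving force.

[CrI₆]⁴−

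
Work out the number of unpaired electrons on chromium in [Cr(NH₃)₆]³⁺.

3

Summing ligand charges against the +3 overall charge gives an oxidation state of +3 for chromium.
Cr sits in group 6, so the d-electron count is 6 − 3 = 3.
In an octahedral field the d³ configuration is t₂g³e_g⁰ (only one arrangement possible), giving 3 unpaired electrons.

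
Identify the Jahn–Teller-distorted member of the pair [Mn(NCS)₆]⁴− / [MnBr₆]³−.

[Mn(NCS)₆]⁴−: Summing ligand charges against the −4 overall charge gives an oxidation state of +2 for manganese. Manganese is a group-7 element; Mn(II) is therefore d⁵. Isothiocyanate is a weak-field ligand for a first-row metal, so the complex is high-spin. The d⁵ configuration leaves the e_g set evenly filled (or empty) — no strong Jahn–Teller driving force.
[MnBr₆]³−: Ligand charges: each bromide is −1. With an overall charge of −3 the manganese centre must be in the +3 oxidation state. Manganese is a group-7 element; Mn(III) is therefore d⁴. Bromide is a weak-field ligand for a first-row metal, so the complex is high-spin. The t₂g³e_g¹ (high-spin) configuration has an unevenly filled e_g set; the Jahn–Teller theorem predicts a tetragonal distortion (typically axial elongation) to lift the degeneracy.

[MnBr₆]³−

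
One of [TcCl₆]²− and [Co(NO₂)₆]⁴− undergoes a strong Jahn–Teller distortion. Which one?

[Co(NO₂)₆]⁴−

[TcCl₆]²−: Ligand charges: each chloride is −1. With an overall charge of −2 the technetium centre must be in the +4 oxidation state. Tc sits in group 7, so the d-electron count is 7 − 4 = 3. The d³ configuration leaves the e_g set evenly filled (or empty) — no strong Jahn–Teller driving force.
[Co(NO₂)₆]⁴−: Each nitro (N-bound nitrite) is −1; balancing the −4 overall charge requires Co(II). Group 9 minus oxidation state 2 gives a d⁷ configuration. Nitro (N-bound nitrite) is a strong-field ligand (high in the spectrochemical series) for a first-row metal, so the complex is low-spin. The t₂g⁶e_g¹ (low-spin) configuration has an unevenly filled e_g set; the Jahn–Teller theorem predicts a tetragonal distortion (typically axial elongation) to lift the degeneracy.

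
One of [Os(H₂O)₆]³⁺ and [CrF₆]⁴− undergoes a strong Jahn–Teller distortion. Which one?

[Os(H₂O)₆]³⁺: Water is neutral; balancing the +3 overall charge requires Os(III). Group 8 minus oxidation state 3 gives a d⁵ configuration. A 5d ion has a large Δₒ and is invariably low-spin. The d⁵ configuration leaves the e_g set evenly filled (or empty) — no strong Jahn–Teller driving force.
[CrF₆]⁴−: Ligand charges: each fluoride is −1. With an overall charge of −4 the chromium centre must be in the +2 oxidation state. Group 6 minus oxidation state 2 gives a d⁴ configuration. Fluoride is a weak-field ligand for a first-row metal, so the complex is high-spin. The t₂g³e_g¹ (high-spin) configuration has an unevenly filled e_g set; the Jahn–Teller theorem predicts a tetragonal distortion (typically axial elongation) to lift the degeneracy.

[CrF₆]⁴−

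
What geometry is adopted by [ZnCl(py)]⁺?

linear

Each chloride is −1; pyridine is neutral; balancing the +1 overall charge requires Zn(II).
Group 12 minus oxidation state 2 gives a d¹⁰ configuration.
Coordination number: 2.
A d¹⁰ ion with only two ligands adopts a linear arrangement (sp hybridisation; no CFSE preference).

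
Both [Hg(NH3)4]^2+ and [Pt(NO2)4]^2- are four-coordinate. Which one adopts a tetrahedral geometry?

For [Hg(NH3)4]^2+: Summing ligand charges against the +2 overall charge gives an oxidation state of +2 for mercury. Hg sits in group 12, so the d-electron count is 12 − 2 = 10. A d¹⁰ ion has no crystal-field stabilisation preference between square planar and tetrahedral, so four ligands adopt the sterically favoured tetrahedral geometry. → tetrahedral.
For [Pt(NO2)4]^2-: Each nitro (N-bound nitrite) is −1; balancing the −2 overall charge requires Pt(II). Group 10 minus oxidation state 2 gives a d⁸ configuration. A 5d d⁸ ion has a large crystal-field splitting; square planar leaves the high-energy d_{x²−y²} orbital empty and maximises CFSE. → square planar.

[Hg(NH3)4]^2+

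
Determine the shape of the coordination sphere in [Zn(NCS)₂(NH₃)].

trigonal planar

Ligand charges: each isothiocyanate is −1; ammonia is neutral. With an overall charge of 0 the zinc centre must be in the +2 oxidation state.
Zn sits in group 12, so the d-electron count is 12 − 2 = 10.
Coordination number: 3.
Three ligands around a d¹⁰ centre minimise repulsion in a trigonal-planar arrangement.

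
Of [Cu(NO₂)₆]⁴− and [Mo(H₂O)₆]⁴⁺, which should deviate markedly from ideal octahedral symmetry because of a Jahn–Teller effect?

[Cu(NO₂)₆]⁴−: Ligand charges: each nitro (N-bound nitrite) is −1. With an overall charge of −4 the copper centre must be in the +2 oxidation state. Cu sits in group 11, so the d-electron count is 11 − 2 = 9. The t₂g⁶e_g³ configuration has an unevenly filled e_g set; the Jahn–Teller theorem predicts a tetragonal distortion (typically axial elongation) to lift the degeneracy.
[Mo(H₂O)₆]⁴⁺: Ligand charges: water is neutral. With an overall charge of +4 the molybdenum centre must be in the +4 oxidation state. Group 6 minus oxidation state 4 gives a d² configuration. The d² configuration leaves the e_g set evenly filled (or empty) — no strong Jahn–Teller driving force.

[Cu(NO₂)₆]⁴−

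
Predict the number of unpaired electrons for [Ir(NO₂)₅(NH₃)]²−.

0 unpaired electrons

Each nitro (N-bound nitrite) is −1; ammonia is neutral; balancing the −2 overall charge requires Ir(III).
Ir sits in group 9, so the d-electron count is 9 − 3 = 6.
The spin state decides the count: a 5d ion has a large Δₒ and is invariably low-spin.
An octahedral low-spin d⁶ ion is t₂g⁶e_g⁰, giving 0 unpaired electrons.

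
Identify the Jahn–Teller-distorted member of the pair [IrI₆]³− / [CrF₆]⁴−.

[CrF₆]⁴−

[IrI₆]³−: Ligand charges: each iodide is −1. With an overall charge of −3 the iridium centre must be in the +3 oxidation state. Ir sits in group 9, so the d-electron count is 9 − 3 = 6. A 5d ion has a large Δₒ and is invariably low-spin. The d⁶ configuration leaves the e_g set evenly filled (or empty) — no strong Jahn–Teller driving force.
[CrF₆]⁴−: Summing ligand charges against the −4 overall charge gives an oxidation state of +2 for chromium. Chromium is a group-6 element; Cr(II) is therefore d⁴. Fluoride is a weak-field ligand for a first-row metal, so the complex is high-spin. The t₂g³e_g¹ (high-spin) configuration has an unevenly filled e_g set; the Jahn–Teller theorem predicts a tetragonal distortion (typically axial elongation) to lift the degeneracy.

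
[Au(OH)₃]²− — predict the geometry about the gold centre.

trigonal planar

Each hydroxide is −1; balancing the −2 overall charge requires Au(I).
Gold is a group-11 element; Au(I) is therefore d¹⁰.
With 3 monodentate ligands the coordination number is 3.
Three ligands around a d¹⁰ centre minimise repulsion in a trigonal-planar arrangement.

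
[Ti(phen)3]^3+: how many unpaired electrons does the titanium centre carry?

1

Ligand charges: 1,10-phenanthroline is neutral. With an overall charge of +3 the titanium centre must be in the +3 oxidation state.
Titanium is a group-4 element; Ti(III) is therefore d¹.
Counting donor atoms: 3×1,10-phenanthroline (bidentate) → 6 donors. Coordination number = 6.
In an octahedral field the d¹ configuration is t₂g¹e_g⁰ (only one arrangement possible), giving 1 unpaired electron.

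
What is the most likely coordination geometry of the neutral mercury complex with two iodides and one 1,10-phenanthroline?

tetrahedral

Each iodide is −1; 1,10-phenanthroline is neutral; balancing the 0 overall charge requires Hg(II).
Group 12 minus oxidation state 2 gives a d¹⁰ configuration.
Counting donor atoms: 2×iodide (monodentate) → 2 donors; 1×1,10-phenanthroline (bidentate) → 2 donors. Coordination number = 4.
A d¹⁰ ion has no crystal-field stabilisation preference between square planar and tetrahedral, so four ligands adopt the sterically favoured tetrahedral geometry.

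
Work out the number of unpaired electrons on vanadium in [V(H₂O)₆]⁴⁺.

Summing ligand charges against the +4 overall charge gives an oxidation state of +4 for vanadium.
V sits in group 5, so the d-electron count is 5 − 4 = 1.
In an octahedral field the d¹ configuration is t₂g¹e_g⁰ (only one arrangement possible), giving 1 unpaired electron.

1 unpaired electron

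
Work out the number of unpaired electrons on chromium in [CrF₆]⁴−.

4 unpaired electrons

Ligand charges: each fluoride is −1. With an overall charge of −4 the chromium centre must be in the +2 oxidation state.
Cr sits in group 6, so the d-electron count is 6 − 2 = 4.
The spin state decides the count: Fluoride is a weak-field ligand for a first-row metal, so the complex is high-spin.
An octahedral high-spin d⁴ ion is t₂g³e_g¹, giving 4 unpaired electrons.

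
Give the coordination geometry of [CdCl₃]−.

Ligand charges: each chloride is −1. With an overall charge of −1 the cadmium centre must be in the +2 oxidation state.
Cadmium is a group-12 element; Cd(II) is therefore d¹⁰.
Coordination number: 3.
Three ligands around a d¹⁰ centre minimise repulsion in a trigonal-planar arrangement.

trigonal planar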